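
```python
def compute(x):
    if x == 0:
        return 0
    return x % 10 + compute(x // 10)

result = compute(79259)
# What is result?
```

Sum of digits of 79259: 9 + 5 + 2 + 9 + 7 = 32

Answer: 32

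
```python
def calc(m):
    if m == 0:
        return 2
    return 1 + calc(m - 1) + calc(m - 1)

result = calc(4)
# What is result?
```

calc(m) = 1 + 2·calc(m-1), calc(0)=2. Closed form: (2+1)·2^4 - 1 = 47.

Answer: 47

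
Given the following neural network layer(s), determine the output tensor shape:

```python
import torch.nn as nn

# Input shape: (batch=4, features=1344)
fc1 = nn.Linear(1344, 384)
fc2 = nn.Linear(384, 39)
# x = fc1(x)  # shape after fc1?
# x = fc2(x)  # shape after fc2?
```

Input: (4, 1344) -> after fc1: (4, 384) -> Output: (4, 39)

Answer: (4, 39)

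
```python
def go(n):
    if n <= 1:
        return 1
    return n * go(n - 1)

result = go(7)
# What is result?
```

go(7) = 7 * 6 * 5 * 4 * 3 * 2 * 1 = 5040

Answer: 5040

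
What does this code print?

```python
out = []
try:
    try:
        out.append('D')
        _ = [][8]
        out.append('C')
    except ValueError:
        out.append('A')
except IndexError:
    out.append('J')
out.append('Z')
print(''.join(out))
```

Execution trace: 'D' (try body) → 'J' (outer except IndexError) → 'Z' (after the try/except). Output: DJZ

Answer: DJZ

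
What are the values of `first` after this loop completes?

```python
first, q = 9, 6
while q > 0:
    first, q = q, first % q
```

GCD of 9 and 6
`first` takes the values: 9 → 6 → 3

Answer: 3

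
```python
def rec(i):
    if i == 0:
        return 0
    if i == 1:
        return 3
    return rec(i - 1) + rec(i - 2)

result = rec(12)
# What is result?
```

Build up from base cases: rec(0)=0, rec(1)=3, rec(2)=3, rec(3)=6, rec(4)=9, rec(5)=15, rec(6)=24, ..., rec(12)=432

Answer: 432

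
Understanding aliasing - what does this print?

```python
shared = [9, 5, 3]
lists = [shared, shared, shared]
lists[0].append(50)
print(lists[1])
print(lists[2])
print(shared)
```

Key concept: list of same reference.
Step by step:
`shared = [9, 5, 3]` → shared = [9, 5, 3]
`lists = [shared, shared, shared]` → lists = [[9, 5, 3], [9, 5, 3], [9, 5, 3]]
`lists[0].append(50)` → shared = [9, 5, 3, 50]; lists = [[9, 5, 3, 50], [9, 5, 3, 50], [9, 5, 3, 50]]
`print(lists[1])` → prints [9, 5, 3, 50]
`print(lists[2])` → prints [9, 5, 3, 50]
`print(shared)` → prints [9, 5, 3, 50]

Answer:
[9, 5, 3, 50]
[9, 5, 3, 50]
[9, 5, 3, 50]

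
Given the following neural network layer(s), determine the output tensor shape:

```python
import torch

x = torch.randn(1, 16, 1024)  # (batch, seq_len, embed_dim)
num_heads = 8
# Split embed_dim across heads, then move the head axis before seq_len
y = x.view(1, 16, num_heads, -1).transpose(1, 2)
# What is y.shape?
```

Input: (1, 16, 1024) -> head_dim = 1024 // 8 = 128; after view: (1, 16, 8, 128) -> after transpose(1, 2): (1, 8, 16, 128) -> Output: (1, 8, 16, 128)

Answer: (1, 8, 16, 128)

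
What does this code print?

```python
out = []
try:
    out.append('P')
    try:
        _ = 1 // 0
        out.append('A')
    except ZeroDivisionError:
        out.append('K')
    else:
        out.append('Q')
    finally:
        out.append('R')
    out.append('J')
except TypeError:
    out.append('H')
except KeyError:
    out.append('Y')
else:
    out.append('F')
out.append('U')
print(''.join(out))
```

Execution trace: 'P' (try body) → 'K' (inner except ZeroDivisionError) → 'R' (inner finally) → 'J' (try body, no exception) → 'F' (else) → 'U' (after the try/except). Output: PKRJFU

Answer: PKRJFU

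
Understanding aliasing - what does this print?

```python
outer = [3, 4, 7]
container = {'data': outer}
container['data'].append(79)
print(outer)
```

Key concept: dict holds reference to list.
Step by step:
`outer = [3, 4, 7]` → outer = [3, 4, 7]
`container = {'data': outer}` → container = {'data': [3, 4, 7]}
`container['data'].append(79)` → outer = [3, 4, 7, 79]; container = {'data': [3, 4, 7, 79]}
`print(outer)` → prints [3, 4, 7, 79]

Answer: [3, 4, 7, 79]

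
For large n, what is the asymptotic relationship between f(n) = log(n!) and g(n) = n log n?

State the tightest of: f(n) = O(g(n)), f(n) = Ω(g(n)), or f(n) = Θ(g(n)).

log(n!) vs n log n: f(n) = Θ(g(n)) — they are asymptotically equivalent (Stirling's approximation).

Answer: f(n) = Θ(g(n)) — they are asymptotically equivalent (Stirling's approximation).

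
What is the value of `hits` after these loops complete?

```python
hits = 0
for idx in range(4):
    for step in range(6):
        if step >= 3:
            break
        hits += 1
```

Inner breaks at 3, outer runs 4 times
`hits` takes the values: 0 → 1 → 2 → 3 → 4 → 5 → 6 → 7 → 8 → 9 → 10 → 11 → 12

Answer: 12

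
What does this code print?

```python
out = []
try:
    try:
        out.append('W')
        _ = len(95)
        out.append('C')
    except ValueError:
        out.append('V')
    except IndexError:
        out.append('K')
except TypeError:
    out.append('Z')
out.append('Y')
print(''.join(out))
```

Execution trace: 'W' (try body) → 'Z' (outer except TypeError) → 'Y' (after the try/except). Output: WZY

Answer: WZY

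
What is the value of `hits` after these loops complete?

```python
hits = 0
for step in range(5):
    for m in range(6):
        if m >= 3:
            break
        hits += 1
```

Inner breaks at 3, outer runs 5 times
`hits` takes the values: 0 → 1 → 2 → 3 → 4 → 5 → 6 → 7 → 8 → 9 → 10 → 11 → 12 → 13 → 14 → 15

Answer: 15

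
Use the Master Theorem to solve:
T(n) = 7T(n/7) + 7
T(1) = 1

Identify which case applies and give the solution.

a=7, b=7, f(n)=7. log_7(7) = 1. Since c=0 < 1, Case 1 applies: T(n) = Θ(n^log_b(a)) = O(n).

Answer: O(n) - Case 1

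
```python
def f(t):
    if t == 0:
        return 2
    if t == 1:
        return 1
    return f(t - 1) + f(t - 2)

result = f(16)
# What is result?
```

Build up from base cases: f(0)=2, f(1)=1, f(2)=3, f(3)=4, f(4)=7, f(5)=11, f(6)=18, ..., f(16)=2207

Answer: 2207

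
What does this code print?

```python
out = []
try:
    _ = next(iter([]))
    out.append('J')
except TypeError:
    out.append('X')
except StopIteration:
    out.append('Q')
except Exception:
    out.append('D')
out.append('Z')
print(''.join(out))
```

Execution trace: 'Q' (except StopIteration) → 'Z' (after the try/except). Output: QZ

Answer: QZ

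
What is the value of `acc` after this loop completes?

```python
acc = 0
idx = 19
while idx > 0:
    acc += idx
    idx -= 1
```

Sum 19 down to 1
`acc` takes the values: 0 → 19 → 37 → 54 → 70 → 85 → 99 → 112 → 124 → 135 → 145 → 154 → 162 → 169 → 175 → 180 → 184 → 187 → 189 → 190

Answer: 190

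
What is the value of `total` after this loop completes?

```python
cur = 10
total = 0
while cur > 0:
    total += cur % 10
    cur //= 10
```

Sum digits of 10
`total` takes the values: 0 → 1

Answer: 1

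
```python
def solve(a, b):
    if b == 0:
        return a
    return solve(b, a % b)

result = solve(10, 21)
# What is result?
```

solve(10, 21) -> solve(21, 10) -> solve(10, 1) -> solve(1, 0) -> 1

Answer: 1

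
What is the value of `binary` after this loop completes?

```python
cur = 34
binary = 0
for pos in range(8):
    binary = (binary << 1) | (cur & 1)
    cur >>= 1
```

Reverse lowest 8 bits of 34
`binary` takes the values: 0 → 1 → 2 → 4 → 8 → 17 → 34 → 68

Answer: 68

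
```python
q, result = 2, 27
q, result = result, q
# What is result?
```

Trace:
`q, result = 2, 27` → q = 2; result = 27
`q, result = result, q` → q = 27; result = 2
So result = 2

Answer: 2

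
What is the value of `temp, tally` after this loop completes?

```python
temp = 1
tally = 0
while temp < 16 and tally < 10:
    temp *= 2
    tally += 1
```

Double until >= 16 or 10 iterations
`temp, tally` takes the values: (1, 0) → (2, 0) → (2, 1) → (4, 1) → (4, 2) → (8, 2) → (8, 3) → (16, 3) → (16, 4)

Answer: 16, 4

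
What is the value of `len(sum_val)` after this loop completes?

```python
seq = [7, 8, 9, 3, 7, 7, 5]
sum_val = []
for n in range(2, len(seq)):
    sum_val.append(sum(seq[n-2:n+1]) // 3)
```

Number of 3-element averages
`sum_val` takes the values: [] → [8] → [8, 6] → [8, 6, 6] → [8, 6, 6, 5] → [8, 6, 6, 5, 6]
So `len(sum_val)` = 5

Answer: 5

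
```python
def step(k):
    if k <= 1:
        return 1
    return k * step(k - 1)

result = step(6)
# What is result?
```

step(6) = 6 * 5 * 4 * 3 * 2 * 1 = 720

Answer: 720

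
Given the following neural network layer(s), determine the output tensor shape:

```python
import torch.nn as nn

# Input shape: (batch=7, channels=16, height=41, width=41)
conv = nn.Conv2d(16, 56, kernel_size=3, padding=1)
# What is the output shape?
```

Input: (7, 16, 41, 41) -> Output: (7, 56, 41, 41)

Answer: (7, 56, 41, 41)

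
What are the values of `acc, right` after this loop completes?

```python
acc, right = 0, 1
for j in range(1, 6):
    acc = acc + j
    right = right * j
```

Sum and factorial of 1 to 5
`acc, right` takes the values: (0, 1) → (1, 1) → (3, 1) → (3, 2) → (6, 2) → (6, 6) → (10, 6) → (10, 24) → (15, 24) → (15, 120)

Answer: 15, 120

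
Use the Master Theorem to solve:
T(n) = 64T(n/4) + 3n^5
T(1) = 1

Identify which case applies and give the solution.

a=64, b=4, f(n)=3n^5. log_4(64) = 3. Since c=5 > 3 and the regularity condition holds (64(n/4)^5 = (64/4^5)n^5 with 64/4^5 < 1), Case 3 applies: T(n) = Θ(f(n)) = O(n^5).

Answer: O(n^5) - Case 3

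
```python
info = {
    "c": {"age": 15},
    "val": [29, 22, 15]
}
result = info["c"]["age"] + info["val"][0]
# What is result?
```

Trace:
`info = { ...` → info = {'c': {'age': 15}, 'val': [29, 22, 15]}
`result = info["c"]["age"] + info["val"][0]` → result = 44
So result = 44

Answer: 44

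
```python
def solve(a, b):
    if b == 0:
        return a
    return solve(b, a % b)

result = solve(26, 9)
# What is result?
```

solve(26, 9) -> solve(9, 8) -> solve(8, 1) -> solve(1, 0) -> 1

Answer: 1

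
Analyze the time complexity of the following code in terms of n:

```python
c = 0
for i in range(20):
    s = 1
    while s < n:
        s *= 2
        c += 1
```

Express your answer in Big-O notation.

Each loop level contributes: 1 × log n. Multiplying the contributions gives O(log n).

Answer: O(log n)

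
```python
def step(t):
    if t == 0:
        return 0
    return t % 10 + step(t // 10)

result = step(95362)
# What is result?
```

Sum of digits of 95362: 2 + 6 + 3 + 5 + 9 = 25

Answer: 25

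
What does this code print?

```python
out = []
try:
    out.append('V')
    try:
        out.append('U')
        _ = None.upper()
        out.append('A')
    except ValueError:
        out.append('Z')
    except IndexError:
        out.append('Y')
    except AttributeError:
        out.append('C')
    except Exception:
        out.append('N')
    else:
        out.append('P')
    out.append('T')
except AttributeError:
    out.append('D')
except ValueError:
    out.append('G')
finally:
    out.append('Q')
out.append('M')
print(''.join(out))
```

Execution trace: 'V' (try body) → 'U' (inner try body) → 'C' (inner except AttributeError) → 'T' (try body, no exception) → 'Q' (finally) → 'M' (after the try/except). Output: VUCTQM

Answer: VUCTQM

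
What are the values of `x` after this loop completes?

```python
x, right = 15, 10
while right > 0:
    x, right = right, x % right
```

GCD of 15 and 10
`x` takes the values: 15 → 10 → 5

Answer: 5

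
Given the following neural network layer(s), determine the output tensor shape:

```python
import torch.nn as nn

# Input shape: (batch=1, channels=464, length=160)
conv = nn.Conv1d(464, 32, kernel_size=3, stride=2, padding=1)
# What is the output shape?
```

Input: (1, 464, 160) -> Output: (1, 32, 80)

Answer: (1, 32, 80)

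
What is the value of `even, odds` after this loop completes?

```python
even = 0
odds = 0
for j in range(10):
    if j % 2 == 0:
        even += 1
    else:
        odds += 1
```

Count evens and odds in range(10)
`even, odds` takes the values: (0, 0) → (1, 0) → (1, 1) → (2, 1) → (2, 2) → (3, 2) → (3, 3) → (4, 3) → (4, 4) → (5, 4) → (5, 5)

Answer: 5, 5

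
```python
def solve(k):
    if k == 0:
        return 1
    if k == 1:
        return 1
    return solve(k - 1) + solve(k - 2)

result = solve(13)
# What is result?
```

Build up from base cases: solve(0)=1, solve(1)=1, solve(2)=2, solve(3)=3, solve(4)=5, solve(5)=8, solve(6)=13, ..., solve(13)=377

Answer: 377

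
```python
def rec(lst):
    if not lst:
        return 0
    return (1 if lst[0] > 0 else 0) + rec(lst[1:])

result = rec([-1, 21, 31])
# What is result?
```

Count of positive elements in [-1, 21, 31] = 2

Answer: 2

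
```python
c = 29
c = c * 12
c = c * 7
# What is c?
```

Trace:
`c = 29` → c = 29
`c = c * 12` → c = 348
`c = c * 7` → c = 2436
So c = 2436

Answer: 2436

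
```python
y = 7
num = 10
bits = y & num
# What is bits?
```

Trace:
`y = 7` → y = 7
`num = 10` → num = 10
`bits = y & num` → bits = 2
So bits = 2

Answer: 2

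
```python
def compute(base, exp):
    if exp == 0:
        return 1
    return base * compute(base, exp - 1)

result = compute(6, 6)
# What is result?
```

compute(6, 6) = 6 * 6 * 6 * 6 * 6 * 6 = 46656

Answer: 46656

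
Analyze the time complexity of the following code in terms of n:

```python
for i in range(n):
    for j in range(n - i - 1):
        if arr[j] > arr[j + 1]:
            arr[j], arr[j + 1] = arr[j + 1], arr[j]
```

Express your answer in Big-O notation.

This is Bubble sort. Time complexity: O(n²).

Answer: O(n²)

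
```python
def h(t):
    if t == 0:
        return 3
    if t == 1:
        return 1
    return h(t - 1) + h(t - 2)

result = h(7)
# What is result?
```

Build up from base cases: h(0)=3, h(1)=1, h(2)=4, h(3)=5, h(4)=9, h(5)=14, h(6)=23, ..., h(7)=37

Answer: 37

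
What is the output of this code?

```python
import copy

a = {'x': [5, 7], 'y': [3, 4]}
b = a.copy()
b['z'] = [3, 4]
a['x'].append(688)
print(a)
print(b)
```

Key concept: shallow copy of dict with mutable values.
Step by step:
`a = {'x': [5, 7], 'y': [3, 4]}` → a = {'x': [5, 7], 'y': [3, 4]}
`b = a.copy()` → b = {'x': [5, 7], 'y': [3, 4]}
`b['z'] = [3, 4]` → b = {'x': [5, 7], 'y': [3, 4], 'z': [3, 4]}
`a['x'].append(688)` → a = {'x': [5, 7, 688], 'y': [3, 4]}; b = {'x': [5, 7, 688], 'y': [3, 4], 'z': [3, 4]}
`print(a)` → prints {'x': [5, 7, 688], 'y': [3, 4]}
`print(b)` → prints {'x': [5, 7, 688], 'y': [3, 4], 'z': [3, 4]}

Answer:
{'x': [5, 7, 688], 'y': [3, 4]}
{'x': [5, 7, 688], 'y': [3, 4], 'z': [3, 4]}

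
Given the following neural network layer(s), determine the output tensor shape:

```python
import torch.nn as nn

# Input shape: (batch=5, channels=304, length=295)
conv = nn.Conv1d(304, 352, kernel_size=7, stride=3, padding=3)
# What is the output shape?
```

Input: (5, 304, 295) -> Output: (5, 352, 99)

Answer: (5, 352, 99)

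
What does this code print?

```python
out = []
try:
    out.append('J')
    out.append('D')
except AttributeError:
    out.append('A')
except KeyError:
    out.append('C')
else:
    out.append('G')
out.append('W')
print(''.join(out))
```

Execution trace: 'J' (try body) → 'D' (try body, no exception) → 'G' (else) → 'W' (after the try/except). Output: JDGW

Answer: JDGW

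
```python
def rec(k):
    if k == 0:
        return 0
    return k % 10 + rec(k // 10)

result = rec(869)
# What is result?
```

Sum of digits of 869: 9 + 6 + 8 = 23

Answer: 23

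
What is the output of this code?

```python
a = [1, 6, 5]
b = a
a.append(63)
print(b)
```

Key concept: basic list aliasing.
Step by step:
`a = [1, 6, 5]` → a = [1, 6, 5]
`b = a` → b = [1, 6, 5] (same object as a)
`a.append(63)` → a = [1, 6, 5, 63] (same object as b); b = [1, 6, 5, 63] (same object as a)
`print(b)` → prints [1, 6, 5, 63]

Answer: [1, 6, 5, 63]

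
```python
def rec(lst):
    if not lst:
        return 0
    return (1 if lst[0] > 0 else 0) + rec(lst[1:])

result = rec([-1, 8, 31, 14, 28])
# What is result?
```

Count of positive elements in [-1, 8, 31, 14, 28] = 4

Answer: 4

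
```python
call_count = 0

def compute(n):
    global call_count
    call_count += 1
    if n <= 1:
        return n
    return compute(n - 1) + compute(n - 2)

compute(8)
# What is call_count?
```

Calls(n) = 1 + Calls(n-1) + Calls(n-2); Calls(0)=Calls(1)=1. For n=8 this gives 67.

Answer: 67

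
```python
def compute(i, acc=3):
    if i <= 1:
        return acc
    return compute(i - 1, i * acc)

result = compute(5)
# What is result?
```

Accumulator trace (n, acc): (5, 3) -> (4, 15) -> (3, 60) -> (2, 180) -> (1, 360) -> return 360

Answer: 360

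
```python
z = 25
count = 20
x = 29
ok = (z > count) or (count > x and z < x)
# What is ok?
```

Trace:
`z = 25` → z = 25
`count = 20` → count = 20
`x = 29` → x = 29
`ok = (z > count) or (count > x and z < x)` → ok = True
So ok = True

Answer: True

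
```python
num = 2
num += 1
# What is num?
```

Trace:
`num = 2` → num = 2
`num += 1` → num = 3
So num = 3

Answer: 3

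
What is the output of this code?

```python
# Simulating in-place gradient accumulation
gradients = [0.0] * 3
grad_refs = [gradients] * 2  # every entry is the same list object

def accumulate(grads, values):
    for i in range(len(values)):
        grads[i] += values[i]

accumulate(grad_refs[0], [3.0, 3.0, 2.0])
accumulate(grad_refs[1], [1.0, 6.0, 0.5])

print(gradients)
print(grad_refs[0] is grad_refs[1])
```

Key concept: gradient accumulation aliasing.
Step by step:
`gradients = [0.0] * 3` → gradients = [0.0, 0.0, 0.0]
`grad_refs = [gradients] * 2` → grad_refs = [[0.0, 0.0, 0.0], [0.0, 0.0, 0.0]]
`accumulate(grad_refs[0], [3.0, 3.0, 2.0])` → gradients = [3.0, 3.0, 2.0]; grad_refs = [[3.0, 3.0, 2.0], [3.0, 3.0, 2.0]]
`accumulate(grad_refs[1], [1.0, 6.0, 0.5])` → gradients = [4.0, 9.0, 2.5]; grad_refs = [[4.0, 9.0, 2.5], [4.0, 9.0, 2.5]]
`print(gradients)` → prints [4.0, 9.0, 2.5]
`print(grad_refs[0] is grad_refs[1])` → prints True

Answer:
[4.0, 9.0, 2.5]
True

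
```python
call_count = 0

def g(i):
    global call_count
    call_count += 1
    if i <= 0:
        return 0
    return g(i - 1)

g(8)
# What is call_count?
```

Linear recursion stepping by 1: 9 calls from i=8 down to ≤0.

Answer: 9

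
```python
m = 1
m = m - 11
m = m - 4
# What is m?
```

Trace:
`m = 1` → m = 1
`m = m - 11` → m = -10
`m = m - 4` → m = -14
So m = -14

Answer: -14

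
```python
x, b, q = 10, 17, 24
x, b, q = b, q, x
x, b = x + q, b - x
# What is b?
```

Trace:
`x, b, q = 10, 17, 24` → x = 10; b = 17; q = 24
`x, b, q = b, q, x` → x = 17; b = 24; q = 10
`x, b = x + q, b - x` → x = 27; b = 7
So b = 7

Answer: 7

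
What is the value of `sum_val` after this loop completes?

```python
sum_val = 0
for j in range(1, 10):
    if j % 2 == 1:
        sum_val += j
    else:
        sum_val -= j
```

Add odd, subtract even
`sum_val` takes the values: 0 → 1 → -1 → 2 → -2 → 3 → -3 → 4 → -4 → 5

Answer: 5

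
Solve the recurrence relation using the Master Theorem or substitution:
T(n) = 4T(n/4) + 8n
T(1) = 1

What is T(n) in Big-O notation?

By Master Theorem: a=4, b=4, f(n)=8n. Since log_4(4) = 1 and f(n) = Θ(n^1), Case 2 applies. T(n) = O(n log n).

Answer: O(n log n)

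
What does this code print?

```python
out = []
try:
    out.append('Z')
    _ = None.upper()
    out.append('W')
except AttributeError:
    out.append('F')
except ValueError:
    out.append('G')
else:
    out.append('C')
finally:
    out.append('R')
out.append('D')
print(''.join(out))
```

Execution trace: 'Z' (try body) → 'F' (except AttributeError) → 'R' (finally) → 'D' (after the try/except). Output: ZFRD

Answer: ZFRD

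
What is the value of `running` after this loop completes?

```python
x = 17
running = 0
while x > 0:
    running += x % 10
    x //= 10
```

Sum digits of 17
`running` takes the values: 0 → 7 → 8

Answer: 8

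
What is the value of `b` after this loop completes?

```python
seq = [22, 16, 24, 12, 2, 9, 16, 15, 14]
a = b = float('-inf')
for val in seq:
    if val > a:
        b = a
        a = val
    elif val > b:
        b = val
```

Second largest (with repeats) in [22, 16, 24, 12, 2, 9, 16, 15, 14]
`b` takes the values: -inf → 16 → 22

Answer: 22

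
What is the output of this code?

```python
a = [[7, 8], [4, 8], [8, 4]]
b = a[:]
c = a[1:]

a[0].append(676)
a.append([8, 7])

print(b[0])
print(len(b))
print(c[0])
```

Key concept: slice with nested mutation.
Step by step:
`a = [[7, 8], [4, 8], [8, 4]]` → a = [[7, 8], [4, 8], [8, 4]]
`b = a[:]` → b = [[7, 8], [4, 8], [8, 4]]
`c = a[1:]` → c = [[4, 8], [8, 4]]
`a[0].append(676)` → a = [[7, 8, 676], [4, 8], [8, 4]]; b = [[7, 8, 676], [4, 8], [8, 4]]
`a.append([8, 7])` → a = [[7, 8, 676], [4, 8], [8, 4], [8, 7]]
`print(b[0])` → prints [7, 8, 676]
`print(len(b))` → prints 3
`print(c[0])` → prints [4, 8]

Answer:
[7, 8, 676]
3
[4, 8]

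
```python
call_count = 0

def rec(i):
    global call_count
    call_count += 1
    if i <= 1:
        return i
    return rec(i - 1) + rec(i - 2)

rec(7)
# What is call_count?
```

Calls(i) = 1 + Calls(i-1) + Calls(i-2); Calls(0)=Calls(1)=1. For i=7 this gives 41.

Answer: 41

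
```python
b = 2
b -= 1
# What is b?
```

Trace:
`b = 2` → b = 2
`b -= 1` → b = 1
So b = 1

Answer: 1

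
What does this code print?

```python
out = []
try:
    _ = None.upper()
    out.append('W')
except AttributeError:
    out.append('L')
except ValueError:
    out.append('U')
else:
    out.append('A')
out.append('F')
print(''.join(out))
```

Execution trace: 'L' (except AttributeError) → 'F' (after the try/except). Output: LF

Answer: LF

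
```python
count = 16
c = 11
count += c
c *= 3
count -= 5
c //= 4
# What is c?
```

Trace:
`count = 16` → count = 16
`c = 11` → c = 11
`count += c` → count = 27
`c *= 3` → c = 33
`count -= 5` → count = 22
`c //= 4` → c = 8
So c = 8

Answer: 8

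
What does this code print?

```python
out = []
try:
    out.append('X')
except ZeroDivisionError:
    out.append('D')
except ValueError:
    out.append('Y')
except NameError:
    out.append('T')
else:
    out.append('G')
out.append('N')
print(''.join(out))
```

Execution trace: 'X' (try body, no exception) → 'G' (else) → 'N' (after the try/except). Output: XGN

Answer: XGN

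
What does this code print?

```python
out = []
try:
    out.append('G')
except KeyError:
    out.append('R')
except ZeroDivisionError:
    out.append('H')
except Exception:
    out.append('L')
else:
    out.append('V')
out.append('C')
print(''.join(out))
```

Execution trace: 'G' (try body, no exception) → 'V' (else) → 'C' (after the try/except). Output: GVC

Answer: GVC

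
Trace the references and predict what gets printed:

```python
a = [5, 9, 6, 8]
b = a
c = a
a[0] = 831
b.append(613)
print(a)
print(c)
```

Key concept: multiple aliases.
Step by step:
`a = [5, 9, 6, 8]` → a = [5, 9, 6, 8]
`b = a` → b = [5, 9, 6, 8] (same object as a)
`c = a` → c = [5, 9, 6, 8] (same object as a, b)
`a[0] = 831` → a = [831, 9, 6, 8] (same object as b, c); b = [831, 9, 6, 8] (same object as a, c); c = [831, 9, 6, 8] (same object as a, b)
`b.append(613)` → a = [831, 9, 6, 8, 613] (same object as b, c); b = [831, 9, 6, 8, 613] (same object as a, c); c = [831, 9, 6, 8, 613] (same object as a, b)
`print(a)` → prints [831, 9, 6, 8, 613]
`print(c)` → prints [831, 9, 6, 8, 613]

Answer:
[831, 9, 6, 8, 613]
[831, 9, 6, 8, 613]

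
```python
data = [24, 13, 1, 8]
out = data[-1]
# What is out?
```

Trace:
`data = [24, 13, 1, 8]` → data = [24, 13, 1, 8]
`out = data[-1]` → out = 8
So out = 8

Answer: 8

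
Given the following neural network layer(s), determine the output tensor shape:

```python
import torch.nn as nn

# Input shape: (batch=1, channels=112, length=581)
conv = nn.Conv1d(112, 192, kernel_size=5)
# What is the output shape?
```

Input: (1, 112, 581) -> Output: (1, 192, 577)

Answer: (1, 192, 577)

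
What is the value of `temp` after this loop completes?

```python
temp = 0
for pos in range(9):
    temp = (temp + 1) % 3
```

Increment mod 3, 9 times = 0
`temp` takes the values: 0 → 1 → 2 → 0 → 1 → 2 → 0 → 1 → 2 → 0

Answer: 0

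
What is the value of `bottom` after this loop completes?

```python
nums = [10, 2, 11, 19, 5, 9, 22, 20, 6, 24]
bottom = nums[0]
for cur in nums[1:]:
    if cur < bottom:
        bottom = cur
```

Minimum of [10, 2, 11, 19, 5, 9, 22, 20, 6, 24]
`bottom` takes the values: 10 → 2

Answer: 2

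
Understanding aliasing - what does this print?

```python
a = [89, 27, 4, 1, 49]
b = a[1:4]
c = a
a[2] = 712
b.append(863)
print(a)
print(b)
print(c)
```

Key concept: slice vs alias.
Step by step:
`a = [89, 27, 4, 1, 49]` → a = [89, 27, 4, 1, 49]
`b = a[1:4]` → b = [27, 4, 1]
`c = a` → c = [89, 27, 4, 1, 49] (same object as a)
`a[2] = 712` → a = [89, 27, 712, 1, 49] (same object as c); c = [89, 27, 712, 1, 49] (same object as a)
`b.append(863)` → b = [27, 4, 1, 863]
`print(a)` → prints [89, 27, 712, 1, 49]
`print(b)` → prints [27, 4, 1, 863]
`print(c)` → prints [89, 27, 712, 1, 49]

Answer:
[89, 27, 712, 1, 49]
[27, 4, 1, 863]
[89, 27, 712, 1, 49]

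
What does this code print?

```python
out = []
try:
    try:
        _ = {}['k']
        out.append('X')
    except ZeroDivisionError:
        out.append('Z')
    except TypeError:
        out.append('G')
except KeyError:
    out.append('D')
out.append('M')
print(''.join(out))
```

Execution trace: 'D' (outer except KeyError) → 'M' (after the try/except). Output: DM

Answer: DM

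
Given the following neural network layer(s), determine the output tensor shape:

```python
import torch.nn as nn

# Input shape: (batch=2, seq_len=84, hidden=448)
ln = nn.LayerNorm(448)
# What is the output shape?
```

Input: (2, 84, 448) -> Output: (2, 84, 448)

Answer: (2, 84, 448)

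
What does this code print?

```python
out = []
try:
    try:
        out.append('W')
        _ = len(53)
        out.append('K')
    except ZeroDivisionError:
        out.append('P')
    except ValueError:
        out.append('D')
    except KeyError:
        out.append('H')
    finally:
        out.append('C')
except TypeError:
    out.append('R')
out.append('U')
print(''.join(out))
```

Execution trace: 'W' (inner try body) → 'C' (inner finally) → 'R' (outer except TypeError) → 'U' (after the try/except). Output: WCRU

Answer: WCRU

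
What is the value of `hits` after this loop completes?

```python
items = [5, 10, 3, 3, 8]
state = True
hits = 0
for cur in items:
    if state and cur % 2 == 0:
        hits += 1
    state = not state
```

Count even values at even positions
`hits` takes the values: 0 → 1

Answer: 1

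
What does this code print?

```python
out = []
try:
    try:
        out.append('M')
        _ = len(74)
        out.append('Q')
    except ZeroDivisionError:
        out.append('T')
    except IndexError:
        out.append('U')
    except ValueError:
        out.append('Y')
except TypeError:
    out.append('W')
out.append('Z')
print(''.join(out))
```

Execution trace: 'M' (try body) → 'W' (outer except TypeError) → 'Z' (after the try/except). Output: MWZ

Answer: MWZ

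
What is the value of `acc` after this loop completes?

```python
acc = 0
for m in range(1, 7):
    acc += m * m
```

Sum of squares 1² to 6² = 91
`acc` takes the values: 0 → 1 → 5 → 14 → 30 → 55 → 91

Answer: 91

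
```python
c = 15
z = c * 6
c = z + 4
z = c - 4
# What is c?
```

Trace:
`c = 15` → c = 15
`z = c * 6` → z = 90
`c = z + 4` → c = 94
`z = c - 4` → z = 90
So c = 94

Answer: 94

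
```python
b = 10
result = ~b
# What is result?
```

Trace:
`b = 10` → b = 10
`result = ~b` → result = -11
So result = -11

Answer: -11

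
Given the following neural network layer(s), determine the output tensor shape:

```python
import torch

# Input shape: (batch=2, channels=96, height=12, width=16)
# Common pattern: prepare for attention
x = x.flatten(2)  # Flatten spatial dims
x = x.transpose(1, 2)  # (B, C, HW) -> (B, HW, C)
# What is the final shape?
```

Input: (2, 96, 12, 16) -> after flatten(2): (2, 96, 192) -> Output: (2, 192, 96)

Answer: (2, 192, 96)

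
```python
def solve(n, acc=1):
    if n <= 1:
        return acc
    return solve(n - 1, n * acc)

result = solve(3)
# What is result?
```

Accumulator trace (n, acc): (3, 1) -> (2, 3) -> (1, 6) -> return 6

Answer: 6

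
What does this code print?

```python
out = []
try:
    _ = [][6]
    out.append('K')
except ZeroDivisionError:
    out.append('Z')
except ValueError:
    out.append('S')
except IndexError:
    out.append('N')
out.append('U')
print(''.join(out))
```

Execution trace: 'N' (except IndexError) → 'U' (after the try/except). Output: NU

Answer: NU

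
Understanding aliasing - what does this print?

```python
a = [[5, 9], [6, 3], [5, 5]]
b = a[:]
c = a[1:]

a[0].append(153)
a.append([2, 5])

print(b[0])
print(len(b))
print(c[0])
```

Key concept: slice with nested mutation.
Step by step:
`a = [[5, 9], [6, 3], [5, 5]]` → a = [[5, 9], [6, 3], [5, 5]]
`b = a[:]` → b = [[5, 9], [6, 3], [5, 5]]
`c = a[1:]` → c = [[6, 3], [5, 5]]
`a[0].append(153)` → a = [[5, 9, 153], [6, 3], [5, 5]]; b = [[5, 9, 153], [6, 3], [5, 5]]
`a.append([2, 5])` → a = [[5, 9, 153], [6, 3], [5, 5], [2, 5]]
`print(b[0])` → prints [5, 9, 153]
`print(len(b))` → prints 3
`print(c[0])` → prints [6, 3]

Answer:
[5, 9, 153]
3
[6, 3]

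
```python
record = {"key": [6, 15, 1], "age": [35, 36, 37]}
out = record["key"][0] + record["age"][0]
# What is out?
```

Trace:
`record = {"key": [6, 15, 1], "age": [35, 36, 37]}` → record = {'key': [6, 15, 1], 'age': [35, 36, 37]}
`out = record["key"][0] + record["age"][0]` → out = 41
So out = 41

Answer: 41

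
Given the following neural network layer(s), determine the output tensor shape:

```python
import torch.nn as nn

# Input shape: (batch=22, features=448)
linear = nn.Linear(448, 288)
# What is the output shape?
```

Input: (22, 448) -> Output: (22, 288)

Answer: (22, 288)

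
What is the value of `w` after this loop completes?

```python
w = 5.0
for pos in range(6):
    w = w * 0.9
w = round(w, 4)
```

Exponential decay: 5.0 * 0.9^6
`w` takes the values: 5.0 → 4.5 → 4.05 → 3.645 → 3.2805 → 2.95245 → 2.657205 → 2.6572

Answer: 2.6572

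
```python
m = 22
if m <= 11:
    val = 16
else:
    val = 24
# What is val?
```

Trace:
`m = 22` → m = 22
`if m <= 11: ...` → m <= 11 is False, take else branch → val = 24
So val = 24

Answer: 24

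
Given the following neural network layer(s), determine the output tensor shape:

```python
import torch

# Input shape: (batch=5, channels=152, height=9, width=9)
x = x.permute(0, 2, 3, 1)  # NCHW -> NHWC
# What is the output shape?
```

Input: (5, 152, 9, 9) -> Output: (5, 9, 9, 152)

Answer: (5, 9, 9, 152)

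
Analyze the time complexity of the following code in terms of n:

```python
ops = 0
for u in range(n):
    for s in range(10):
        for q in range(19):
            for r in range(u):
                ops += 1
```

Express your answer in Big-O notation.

Each loop level contributes: n × 1 × 1 × n. Multiplying the contributions gives O(n^2).

Answer: O(n^2)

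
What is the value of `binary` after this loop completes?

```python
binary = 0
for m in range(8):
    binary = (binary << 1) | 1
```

Build 8 consecutive 1-bits: 0b11111111
`binary` takes the values: 0 → 1 → 3 → 7 → 15 → 31 → 63 → 127 → 255

Answer: 255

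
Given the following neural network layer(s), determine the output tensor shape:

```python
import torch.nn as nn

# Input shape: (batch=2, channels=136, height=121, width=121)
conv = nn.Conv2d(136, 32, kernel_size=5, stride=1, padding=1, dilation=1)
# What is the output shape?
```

Input: (2, 136, 121, 121) -> Output: (2, 32, 119, 119)

Answer: (2, 32, 119, 119)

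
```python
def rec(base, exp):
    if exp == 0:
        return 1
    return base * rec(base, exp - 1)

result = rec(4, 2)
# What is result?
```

rec(4, 2) = 4 * 4 = 16

Answer: 16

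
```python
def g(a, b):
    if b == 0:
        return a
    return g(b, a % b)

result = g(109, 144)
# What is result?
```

g(109, 144) -> g(144, 109) -> g(109, 35) -> g(35, 4) -> g(4, 3) -> g(3, 1) -> g(1, 0) -> 1

Answer: 1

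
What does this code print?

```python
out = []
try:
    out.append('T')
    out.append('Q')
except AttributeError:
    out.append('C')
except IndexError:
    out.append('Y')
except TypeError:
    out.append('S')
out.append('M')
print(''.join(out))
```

Execution trace: 'T' (try body) → 'Q' (try body, no exception) → 'M' (after the try/except). Output: TQM

Answer: TQM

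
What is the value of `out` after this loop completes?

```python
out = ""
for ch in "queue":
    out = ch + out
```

Reverse 'queue'
`out` takes the values: "" → "q" → "uq" → "euq" → "ueuq" → "eueuq"

Answer: "eueuq"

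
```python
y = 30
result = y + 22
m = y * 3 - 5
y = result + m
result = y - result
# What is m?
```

Trace:
`y = 30` → y = 30
`result = y + 22` → result = 52
`m = y * 3 - 5` → m = 85
`y = result + m` → y = 137
`result = y - result` → result = 85
So m = 85

Answer: 85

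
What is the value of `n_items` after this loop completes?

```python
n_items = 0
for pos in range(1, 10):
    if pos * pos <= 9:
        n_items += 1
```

Count numbers where pos² ≤ 9
`n_items` takes the values: 0 → 1 → 2 → 3

Answer: 3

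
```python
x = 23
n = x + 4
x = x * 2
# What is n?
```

Trace:
`x = 23` → x = 23
`n = x + 4` → n = 27
`x = x * 2` → x = 46
So n = 27

Answer: 27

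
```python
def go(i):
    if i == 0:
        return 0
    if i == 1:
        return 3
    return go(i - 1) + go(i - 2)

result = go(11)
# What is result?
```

Build up from base cases: go(0)=0, go(1)=3, go(2)=3, go(3)=6, go(4)=9, go(5)=15, go(6)=24, ..., go(11)=267

Answer: 267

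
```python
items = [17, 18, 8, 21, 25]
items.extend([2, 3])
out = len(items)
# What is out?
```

Trace:
`items = [17, 18, 8, 21, 25]` → items = [17, 18, 8, 21, 25]
`items.extend([2, 3])` → items = [17, 18, 8, 21, 25, 2, 3]
`out = len(items)` → out = 7
So out = 7

Answer: 7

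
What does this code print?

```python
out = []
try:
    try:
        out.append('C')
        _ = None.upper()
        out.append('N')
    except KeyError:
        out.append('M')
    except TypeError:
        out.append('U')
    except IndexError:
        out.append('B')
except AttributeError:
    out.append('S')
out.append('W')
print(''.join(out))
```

Execution trace: 'C' (try body) → 'S' (outer except AttributeError) → 'W' (after the try/except). Output: CSW

Answer: CSW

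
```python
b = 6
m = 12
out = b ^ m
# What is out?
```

Trace:
`b = 6` → b = 6
`m = 12` → m = 12
`out = b ^ m` → out = 10
So out = 10

Answer: 10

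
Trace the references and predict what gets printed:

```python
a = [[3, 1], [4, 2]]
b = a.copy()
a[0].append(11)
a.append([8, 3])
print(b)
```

Key concept: shallow copy with nested lists.
Step by step:
`a = [[3, 1], [4, 2]]` → a = [[3, 1], [4, 2]]
`b = a.copy()` → b = [[3, 1], [4, 2]]
`a[0].append(11)` → a = [[3, 1, 11], [4, 2]]; b = [[3, 1, 11], [4, 2]]
`a.append([8, 3])` → a = [[3, 1, 11], [4, 2], [8, 3]]
`print(b)` → prints [[3, 1, 11], [4, 2]]

Answer: [[3, 1, 11], [4, 2]]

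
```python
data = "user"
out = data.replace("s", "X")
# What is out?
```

Trace:
`data = "user"` → data = 'user'
`out = data.replace("s", "X")` → out = 'uXer'
So out = 'uXer'

Answer: 'uXer'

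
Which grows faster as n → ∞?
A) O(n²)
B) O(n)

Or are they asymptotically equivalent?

O(n²) vs O(n): Higher order terms dominate.

Answer: A) O(n²) grows faster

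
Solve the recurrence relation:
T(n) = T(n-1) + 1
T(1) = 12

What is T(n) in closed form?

Unrolling: T(n) = T(1) + 1·(n-1) = 12 + 1(n-1) = n + 11.

Answer: T(n) = n + 11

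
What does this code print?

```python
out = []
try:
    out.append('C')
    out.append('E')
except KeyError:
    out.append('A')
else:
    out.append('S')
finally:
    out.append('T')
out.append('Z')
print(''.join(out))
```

Execution trace: 'C' (try body) → 'E' (try body, no exception) → 'S' (else) → 'T' (finally) → 'Z' (after the try/except). Output: CESTZ

Answer: CESTZ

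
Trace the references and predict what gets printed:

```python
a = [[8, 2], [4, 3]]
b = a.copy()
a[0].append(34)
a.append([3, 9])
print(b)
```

Key concept: shallow copy with nested lists.
Step by step:
`a = [[8, 2], [4, 3]]` → a = [[8, 2], [4, 3]]
`b = a.copy()` → b = [[8, 2], [4, 3]]
`a[0].append(34)` → a = [[8, 2, 34], [4, 3]]; b = [[8, 2, 34], [4, 3]]
`a.append([3, 9])` → a = [[8, 2, 34], [4, 3], [3, 9]]
`print(b)` → prints [[8, 2, 34], [4, 3]]

Answer: [[8, 2, 34], [4, 3]]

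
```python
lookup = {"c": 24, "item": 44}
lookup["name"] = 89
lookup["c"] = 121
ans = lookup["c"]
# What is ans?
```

Trace:
`lookup = {"c": 24, "item": 44}` → lookup = {'c': 24, 'item': 44}
`lookup["name"] = 89` → lookup = {'c': 24, 'item': 44, 'name': 89}
`lookup["c"] = 121` → lookup = {'c': 121, 'item': 44, 'name': 89}
`ans = lookup["c"]` → ans = 121
So ans = 121

Answer: 121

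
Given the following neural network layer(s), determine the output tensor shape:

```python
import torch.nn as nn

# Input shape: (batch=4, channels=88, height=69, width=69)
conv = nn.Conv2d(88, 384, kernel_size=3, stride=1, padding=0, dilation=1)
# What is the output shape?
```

Input: (4, 88, 69, 69) -> Output: (4, 384, 67, 67)

Answer: (4, 384, 67, 67)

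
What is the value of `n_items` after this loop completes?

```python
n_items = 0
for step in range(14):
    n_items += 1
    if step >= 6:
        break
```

Loop breaks when step reaches 6, n_items is 7
`n_items` takes the values: 0 → 1 → 2 → 3 → 4 → 5 → 6 → 7

Answer: 7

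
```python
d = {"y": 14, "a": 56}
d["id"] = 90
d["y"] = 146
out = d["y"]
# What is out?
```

Trace:
`d = {"y": 14, "a": 56}` → d = {'y': 14, 'a': 56}
`d["id"] = 90` → d = {'y': 14, 'a': 56, 'id': 90}
`d["y"] = 146` → d = {'y': 146, 'a': 56, 'id': 90}
`out = d["y"]` → out = 146
So out = 146

Answer: 146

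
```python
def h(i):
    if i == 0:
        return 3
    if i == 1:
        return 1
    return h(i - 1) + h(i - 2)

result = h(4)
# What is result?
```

Build up from base cases: h(0)=3, h(1)=1, h(2)=4, h(3)=5, h(4)=9

Answer: 9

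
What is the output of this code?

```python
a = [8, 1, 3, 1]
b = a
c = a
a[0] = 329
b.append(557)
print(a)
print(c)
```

Key concept: multiple aliases.
Step by step:
`a = [8, 1, 3, 1]` → a = [8, 1, 3, 1]
`b = a` → b = [8, 1, 3, 1] (same object as a)
`c = a` → c = [8, 1, 3, 1] (same object as a, b)
`a[0] = 329` → a = [329, 1, 3, 1] (same object as b, c); b = [329, 1, 3, 1] (same object as a, c); c = [329, 1, 3, 1] (same object as a, b)
`b.append(557)` → a = [329, 1, 3, 1, 557] (same object as b, c); b = [329, 1, 3, 1, 557] (same object as a, c); c = [329, 1, 3, 1, 557] (same object as a, b)
`print(a)` → prints [329, 1, 3, 1, 557]
`print(c)` → prints [329, 1, 3, 1, 557]

Answer:
[329, 1, 3, 1, 557]
[329, 1, 3, 1, 557]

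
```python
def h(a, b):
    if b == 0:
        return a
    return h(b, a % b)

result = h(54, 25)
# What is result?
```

h(54, 25) -> h(25, 4) -> h(4, 1) -> h(1, 0) -> 1

Answer: 1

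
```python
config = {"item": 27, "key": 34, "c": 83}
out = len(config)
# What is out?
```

Trace:
`config = {"item": 27, "key": 34, "c": 83}` → config = {'item': 27, 'key': 34, 'c': 83}
`out = len(config)` → out = 3
So out = 3

Answer: 3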